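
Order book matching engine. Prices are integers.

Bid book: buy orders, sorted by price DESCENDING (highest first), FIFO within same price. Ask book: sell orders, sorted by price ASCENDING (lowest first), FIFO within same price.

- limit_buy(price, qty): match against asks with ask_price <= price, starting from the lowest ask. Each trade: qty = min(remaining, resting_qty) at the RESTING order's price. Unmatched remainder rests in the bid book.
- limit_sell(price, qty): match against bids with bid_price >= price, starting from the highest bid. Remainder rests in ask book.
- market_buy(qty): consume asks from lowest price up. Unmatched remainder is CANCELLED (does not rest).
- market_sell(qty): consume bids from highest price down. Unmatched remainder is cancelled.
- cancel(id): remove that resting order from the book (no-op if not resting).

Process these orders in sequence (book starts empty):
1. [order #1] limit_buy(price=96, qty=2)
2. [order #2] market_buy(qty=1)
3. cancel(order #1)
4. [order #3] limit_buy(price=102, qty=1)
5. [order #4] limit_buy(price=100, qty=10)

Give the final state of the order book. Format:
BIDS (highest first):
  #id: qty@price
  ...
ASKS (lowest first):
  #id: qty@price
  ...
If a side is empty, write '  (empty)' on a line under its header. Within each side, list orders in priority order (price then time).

Answer: BIDS (highest first):
  #3: 1@102
  #4: 10@100
ASKS (lowest first):
  (empty)

Derivation:
After op 1 [order #1] limit_buy(price=96, qty=2): fills=none; bids=[#1:2@96] asks=[-]
After op 2 [order #2] market_buy(qty=1): fills=none; bids=[#1:2@96] asks=[-]
After op 3 cancel(order #1): fills=none; bids=[-] asks=[-]
After op 4 [order #3] limit_buy(price=102, qty=1): fills=none; bids=[#3:1@102] asks=[-]
After op 5 [order #4] limit_buy(price=100, qty=10): fills=none; bids=[#3:1@102 #4:10@100] asks=[-]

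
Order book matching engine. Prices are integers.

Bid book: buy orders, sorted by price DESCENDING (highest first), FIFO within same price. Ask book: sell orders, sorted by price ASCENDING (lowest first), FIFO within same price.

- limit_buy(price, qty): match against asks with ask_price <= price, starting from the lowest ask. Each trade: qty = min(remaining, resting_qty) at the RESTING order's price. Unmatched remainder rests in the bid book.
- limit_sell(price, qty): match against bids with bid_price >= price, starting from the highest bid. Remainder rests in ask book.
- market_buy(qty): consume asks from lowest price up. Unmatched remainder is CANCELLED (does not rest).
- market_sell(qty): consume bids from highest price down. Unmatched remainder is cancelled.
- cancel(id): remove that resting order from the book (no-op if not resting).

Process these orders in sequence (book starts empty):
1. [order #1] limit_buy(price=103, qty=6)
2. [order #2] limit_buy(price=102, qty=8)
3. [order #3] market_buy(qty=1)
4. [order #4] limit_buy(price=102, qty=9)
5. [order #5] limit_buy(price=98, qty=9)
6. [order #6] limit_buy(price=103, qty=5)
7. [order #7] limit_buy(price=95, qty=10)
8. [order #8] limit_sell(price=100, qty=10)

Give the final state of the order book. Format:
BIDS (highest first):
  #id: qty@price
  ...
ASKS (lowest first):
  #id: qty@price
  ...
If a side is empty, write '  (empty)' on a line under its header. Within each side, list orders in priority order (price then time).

After op 1 [order #1] limit_buy(price=103, qty=6): fills=none; bids=[#1:6@103] asks=[-]
After op 2 [order #2] limit_buy(price=102, qty=8): fills=none; bids=[#1:6@103 #2:8@102] asks=[-]
After op 3 [order #3] market_buy(qty=1): fills=none; bids=[#1:6@103 #2:8@102] asks=[-]
After op 4 [order #4] limit_buy(price=102, qty=9): fills=none; bids=[#1:6@103 #2:8@102 #4:9@102] asks=[-]
After op 5 [order #5] limit_buy(price=98, qty=9): fills=none; bids=[#1:6@103 #2:8@102 #4:9@102 #5:9@98] asks=[-]
After op 6 [order #6] limit_buy(price=103, qty=5): fills=none; bids=[#1:6@103 #6:5@103 #2:8@102 #4:9@102 #5:9@98] asks=[-]
After op 7 [order #7] limit_buy(price=95, qty=10): fills=none; bids=[#1:6@103 #6:5@103 #2:8@102 #4:9@102 #5:9@98 #7:10@95] asks=[-]
After op 8 [order #8] limit_sell(price=100, qty=10): fills=#1x#8:6@103 #6x#8:4@103; bids=[#6:1@103 #2:8@102 #4:9@102 #5:9@98 #7:10@95] asks=[-]

Answer: BIDS (highest first):
  #6: 1@103
  #2: 8@102
  #4: 9@102
  #5: 9@98
  #7: 10@95
ASKS (lowest first):
  (empty)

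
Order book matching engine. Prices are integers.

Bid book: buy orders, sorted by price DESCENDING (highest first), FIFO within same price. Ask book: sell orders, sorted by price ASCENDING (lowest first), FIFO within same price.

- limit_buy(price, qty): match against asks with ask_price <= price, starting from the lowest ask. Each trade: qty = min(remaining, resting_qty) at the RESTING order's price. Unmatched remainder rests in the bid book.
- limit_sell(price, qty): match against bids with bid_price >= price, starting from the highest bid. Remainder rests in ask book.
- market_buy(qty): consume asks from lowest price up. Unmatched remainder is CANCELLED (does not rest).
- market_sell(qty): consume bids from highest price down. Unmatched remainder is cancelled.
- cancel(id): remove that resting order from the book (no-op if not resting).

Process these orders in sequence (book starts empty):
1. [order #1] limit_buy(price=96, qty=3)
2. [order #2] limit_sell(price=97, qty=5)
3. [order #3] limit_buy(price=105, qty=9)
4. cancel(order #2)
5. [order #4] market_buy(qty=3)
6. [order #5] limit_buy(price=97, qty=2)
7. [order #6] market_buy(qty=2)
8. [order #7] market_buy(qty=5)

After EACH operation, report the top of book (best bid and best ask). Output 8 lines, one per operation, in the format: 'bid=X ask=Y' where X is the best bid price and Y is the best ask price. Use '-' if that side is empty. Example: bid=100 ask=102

After op 1 [order #1] limit_buy(price=96, qty=3): fills=none; bids=[#1:3@96] asks=[-]
After op 2 [order #2] limit_sell(price=97, qty=5): fills=none; bids=[#1:3@96] asks=[#2:5@97]
After op 3 [order #3] limit_buy(price=105, qty=9): fills=#3x#2:5@97; bids=[#3:4@105 #1:3@96] asks=[-]
After op 4 cancel(order #2): fills=none; bids=[#3:4@105 #1:3@96] asks=[-]
After op 5 [order #4] market_buy(qty=3): fills=none; bids=[#3:4@105 #1:3@96] asks=[-]
After op 6 [order #5] limit_buy(price=97, qty=2): fills=none; bids=[#3:4@105 #5:2@97 #1:3@96] asks=[-]
After op 7 [order #6] market_buy(qty=2): fills=none; bids=[#3:4@105 #5:2@97 #1:3@96] asks=[-]
After op 8 [order #7] market_buy(qty=5): fills=none; bids=[#3:4@105 #5:2@97 #1:3@96] asks=[-]

Answer: bid=96 ask=-
bid=96 ask=97
bid=105 ask=-
bid=105 ask=-
bid=105 ask=-
bid=105 ask=-
bid=105 ask=-
bid=105 ask=-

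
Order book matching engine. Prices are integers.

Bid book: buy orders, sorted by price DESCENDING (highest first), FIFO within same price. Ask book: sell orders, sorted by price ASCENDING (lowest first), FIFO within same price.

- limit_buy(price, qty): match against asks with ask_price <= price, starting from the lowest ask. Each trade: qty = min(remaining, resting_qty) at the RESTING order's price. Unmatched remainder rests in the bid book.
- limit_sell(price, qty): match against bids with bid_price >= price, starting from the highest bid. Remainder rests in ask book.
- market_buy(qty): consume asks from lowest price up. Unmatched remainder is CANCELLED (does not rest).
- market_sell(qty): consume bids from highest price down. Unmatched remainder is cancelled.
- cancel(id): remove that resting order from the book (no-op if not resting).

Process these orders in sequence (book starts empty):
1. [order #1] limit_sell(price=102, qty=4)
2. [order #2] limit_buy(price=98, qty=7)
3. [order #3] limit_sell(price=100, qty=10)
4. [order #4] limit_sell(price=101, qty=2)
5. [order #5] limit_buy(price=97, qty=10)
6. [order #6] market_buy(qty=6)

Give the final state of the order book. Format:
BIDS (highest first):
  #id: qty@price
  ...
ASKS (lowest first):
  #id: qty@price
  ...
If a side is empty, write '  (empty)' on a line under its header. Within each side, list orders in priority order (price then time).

After op 1 [order #1] limit_sell(price=102, qty=4): fills=none; bids=[-] asks=[#1:4@102]
After op 2 [order #2] limit_buy(price=98, qty=7): fills=none; bids=[#2:7@98] asks=[#1:4@102]
After op 3 [order #3] limit_sell(price=100, qty=10): fills=none; bids=[#2:7@98] asks=[#3:10@100 #1:4@102]
After op 4 [order #4] limit_sell(price=101, qty=2): fills=none; bids=[#2:7@98] asks=[#3:10@100 #4:2@101 #1:4@102]
After op 5 [order #5] limit_buy(price=97, qty=10): fills=none; bids=[#2:7@98 #5:10@97] asks=[#3:10@100 #4:2@101 #1:4@102]
After op 6 [order #6] market_buy(qty=6): fills=#6x#3:6@100; bids=[#2:7@98 #5:10@97] asks=[#3:4@100 #4:2@101 #1:4@102]

Answer: BIDS (highest first):
  #2: 7@98
  #5: 10@97
ASKS (lowest first):
  #3: 4@100
  #4: 2@101
  #1: 4@102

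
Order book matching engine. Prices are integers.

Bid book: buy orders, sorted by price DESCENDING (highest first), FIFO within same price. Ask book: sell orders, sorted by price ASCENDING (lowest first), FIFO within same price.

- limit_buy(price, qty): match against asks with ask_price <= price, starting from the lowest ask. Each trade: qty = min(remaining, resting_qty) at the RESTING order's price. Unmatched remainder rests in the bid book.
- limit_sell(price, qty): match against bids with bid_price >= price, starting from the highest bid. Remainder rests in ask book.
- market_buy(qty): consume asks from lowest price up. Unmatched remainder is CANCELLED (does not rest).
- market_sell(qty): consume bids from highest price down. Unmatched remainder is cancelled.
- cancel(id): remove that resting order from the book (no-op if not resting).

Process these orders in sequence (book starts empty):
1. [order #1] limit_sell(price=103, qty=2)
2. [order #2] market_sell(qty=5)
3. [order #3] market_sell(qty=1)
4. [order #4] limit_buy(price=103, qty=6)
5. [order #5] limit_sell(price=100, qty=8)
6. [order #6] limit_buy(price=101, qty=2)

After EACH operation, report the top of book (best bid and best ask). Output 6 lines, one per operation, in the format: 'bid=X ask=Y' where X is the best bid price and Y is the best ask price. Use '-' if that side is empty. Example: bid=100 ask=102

After op 1 [order #1] limit_sell(price=103, qty=2): fills=none; bids=[-] asks=[#1:2@103]
After op 2 [order #2] market_sell(qty=5): fills=none; bids=[-] asks=[#1:2@103]
After op 3 [order #3] market_sell(qty=1): fills=none; bids=[-] asks=[#1:2@103]
After op 4 [order #4] limit_buy(price=103, qty=6): fills=#4x#1:2@103; bids=[#4:4@103] asks=[-]
After op 5 [order #5] limit_sell(price=100, qty=8): fills=#4x#5:4@103; bids=[-] asks=[#5:4@100]
After op 6 [order #6] limit_buy(price=101, qty=2): fills=#6x#5:2@100; bids=[-] asks=[#5:2@100]

Answer: bid=- ask=103
bid=- ask=103
bid=- ask=103
bid=103 ask=-
bid=- ask=100
bid=- ask=100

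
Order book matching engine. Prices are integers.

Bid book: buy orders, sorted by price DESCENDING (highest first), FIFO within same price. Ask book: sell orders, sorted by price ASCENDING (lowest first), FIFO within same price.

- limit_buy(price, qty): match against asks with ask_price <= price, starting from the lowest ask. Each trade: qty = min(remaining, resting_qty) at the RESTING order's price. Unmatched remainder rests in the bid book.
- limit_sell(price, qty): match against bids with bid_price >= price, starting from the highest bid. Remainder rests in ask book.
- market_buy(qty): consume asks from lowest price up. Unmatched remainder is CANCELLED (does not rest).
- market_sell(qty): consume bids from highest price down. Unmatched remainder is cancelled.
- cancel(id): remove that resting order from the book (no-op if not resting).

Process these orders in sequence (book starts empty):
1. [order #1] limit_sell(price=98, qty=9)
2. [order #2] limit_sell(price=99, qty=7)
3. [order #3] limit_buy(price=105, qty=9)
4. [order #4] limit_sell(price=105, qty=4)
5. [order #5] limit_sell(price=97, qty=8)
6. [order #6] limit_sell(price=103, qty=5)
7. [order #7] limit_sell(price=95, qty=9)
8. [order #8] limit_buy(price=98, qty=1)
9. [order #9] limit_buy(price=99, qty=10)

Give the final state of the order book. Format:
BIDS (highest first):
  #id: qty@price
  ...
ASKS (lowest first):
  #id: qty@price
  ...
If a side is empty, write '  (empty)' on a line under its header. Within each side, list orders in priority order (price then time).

After op 1 [order #1] limit_sell(price=98, qty=9): fills=none; bids=[-] asks=[#1:9@98]
After op 2 [order #2] limit_sell(price=99, qty=7): fills=none; bids=[-] asks=[#1:9@98 #2:7@99]
After op 3 [order #3] limit_buy(price=105, qty=9): fills=#3x#1:9@98; bids=[-] asks=[#2:7@99]
After op 4 [order #4] limit_sell(price=105, qty=4): fills=none; bids=[-] asks=[#2:7@99 #4:4@105]
After op 5 [order #5] limit_sell(price=97, qty=8): fills=none; bids=[-] asks=[#5:8@97 #2:7@99 #4:4@105]
After op 6 [order #6] limit_sell(price=103, qty=5): fills=none; bids=[-] asks=[#5:8@97 #2:7@99 #6:5@103 #4:4@105]
After op 7 [order #7] limit_sell(price=95, qty=9): fills=none; bids=[-] asks=[#7:9@95 #5:8@97 #2:7@99 #6:5@103 #4:4@105]
After op 8 [order #8] limit_buy(price=98, qty=1): fills=#8x#7:1@95; bids=[-] asks=[#7:8@95 #5:8@97 #2:7@99 #6:5@103 #4:4@105]
After op 9 [order #9] limit_buy(price=99, qty=10): fills=#9x#7:8@95 #9x#5:2@97; bids=[-] asks=[#5:6@97 #2:7@99 #6:5@103 #4:4@105]

Answer: BIDS (highest first):
  (empty)
ASKS (lowest first):
  #5: 6@97
  #2: 7@99
  #6: 5@103
  #4: 4@105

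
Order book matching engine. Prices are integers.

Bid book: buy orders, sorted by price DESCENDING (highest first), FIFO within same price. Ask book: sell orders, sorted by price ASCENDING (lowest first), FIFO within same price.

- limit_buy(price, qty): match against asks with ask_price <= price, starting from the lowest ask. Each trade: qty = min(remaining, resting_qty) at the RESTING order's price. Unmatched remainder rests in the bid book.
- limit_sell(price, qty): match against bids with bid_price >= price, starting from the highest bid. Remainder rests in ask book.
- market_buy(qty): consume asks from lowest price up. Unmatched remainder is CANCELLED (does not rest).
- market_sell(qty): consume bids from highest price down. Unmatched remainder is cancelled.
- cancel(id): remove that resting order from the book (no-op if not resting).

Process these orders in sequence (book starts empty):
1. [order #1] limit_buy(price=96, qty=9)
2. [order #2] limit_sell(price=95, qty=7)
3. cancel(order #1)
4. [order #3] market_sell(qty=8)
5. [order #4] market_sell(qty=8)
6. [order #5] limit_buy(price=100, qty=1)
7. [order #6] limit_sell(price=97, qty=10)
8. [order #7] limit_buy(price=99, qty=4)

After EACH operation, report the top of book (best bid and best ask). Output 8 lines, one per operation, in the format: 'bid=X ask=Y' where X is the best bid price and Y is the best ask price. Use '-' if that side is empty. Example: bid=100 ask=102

After op 1 [order #1] limit_buy(price=96, qty=9): fills=none; bids=[#1:9@96] asks=[-]
After op 2 [order #2] limit_sell(price=95, qty=7): fills=#1x#2:7@96; bids=[#1:2@96] asks=[-]
After op 3 cancel(order #1): fills=none; bids=[-] asks=[-]
After op 4 [order #3] market_sell(qty=8): fills=none; bids=[-] asks=[-]
After op 5 [order #4] market_sell(qty=8): fills=none; bids=[-] asks=[-]
After op 6 [order #5] limit_buy(price=100, qty=1): fills=none; bids=[#5:1@100] asks=[-]
After op 7 [order #6] limit_sell(price=97, qty=10): fills=#5x#6:1@100; bids=[-] asks=[#6:9@97]
After op 8 [order #7] limit_buy(price=99, qty=4): fills=#7x#6:4@97; bids=[-] asks=[#6:5@97]

Answer: bid=96 ask=-
bid=96 ask=-
bid=- ask=-
bid=- ask=-
bid=- ask=-
bid=100 ask=-
bid=- ask=97
bid=- ask=97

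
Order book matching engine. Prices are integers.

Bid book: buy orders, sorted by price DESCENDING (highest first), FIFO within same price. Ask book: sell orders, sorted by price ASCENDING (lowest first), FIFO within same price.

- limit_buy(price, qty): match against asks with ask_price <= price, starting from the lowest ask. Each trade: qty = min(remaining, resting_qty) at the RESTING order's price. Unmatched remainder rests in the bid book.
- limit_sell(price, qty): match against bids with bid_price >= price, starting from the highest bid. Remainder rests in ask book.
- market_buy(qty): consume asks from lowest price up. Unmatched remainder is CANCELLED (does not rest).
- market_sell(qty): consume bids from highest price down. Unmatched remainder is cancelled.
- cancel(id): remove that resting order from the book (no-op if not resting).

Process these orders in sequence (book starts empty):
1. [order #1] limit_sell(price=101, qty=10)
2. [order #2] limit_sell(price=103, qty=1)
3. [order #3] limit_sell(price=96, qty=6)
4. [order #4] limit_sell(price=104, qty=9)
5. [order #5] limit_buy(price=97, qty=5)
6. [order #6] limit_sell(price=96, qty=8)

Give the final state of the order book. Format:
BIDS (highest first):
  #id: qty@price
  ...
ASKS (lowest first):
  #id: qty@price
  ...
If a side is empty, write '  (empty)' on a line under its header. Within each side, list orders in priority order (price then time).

Answer: BIDS (highest first):
  (empty)
ASKS (lowest first):
  #3: 1@96
  #6: 8@96
  #1: 10@101
  #2: 1@103
  #4: 9@104

Derivation:
After op 1 [order #1] limit_sell(price=101, qty=10): fills=none; bids=[-] asks=[#1:10@101]
After op 2 [order #2] limit_sell(price=103, qty=1): fills=none; bids=[-] asks=[#1:10@101 #2:1@103]
After op 3 [order #3] limit_sell(price=96, qty=6): fills=none; bids=[-] asks=[#3:6@96 #1:10@101 #2:1@103]
After op 4 [order #4] limit_sell(price=104, qty=9): fills=none; bids=[-] asks=[#3:6@96 #1:10@101 #2:1@103 #4:9@104]
After op 5 [order #5] limit_buy(price=97, qty=5): fills=#5x#3:5@96; bids=[-] asks=[#3:1@96 #1:10@101 #2:1@103 #4:9@104]
After op 6 [order #6] limit_sell(price=96, qty=8): fills=none; bids=[-] asks=[#3:1@96 #6:8@96 #1:10@101 #2:1@103 #4:9@104]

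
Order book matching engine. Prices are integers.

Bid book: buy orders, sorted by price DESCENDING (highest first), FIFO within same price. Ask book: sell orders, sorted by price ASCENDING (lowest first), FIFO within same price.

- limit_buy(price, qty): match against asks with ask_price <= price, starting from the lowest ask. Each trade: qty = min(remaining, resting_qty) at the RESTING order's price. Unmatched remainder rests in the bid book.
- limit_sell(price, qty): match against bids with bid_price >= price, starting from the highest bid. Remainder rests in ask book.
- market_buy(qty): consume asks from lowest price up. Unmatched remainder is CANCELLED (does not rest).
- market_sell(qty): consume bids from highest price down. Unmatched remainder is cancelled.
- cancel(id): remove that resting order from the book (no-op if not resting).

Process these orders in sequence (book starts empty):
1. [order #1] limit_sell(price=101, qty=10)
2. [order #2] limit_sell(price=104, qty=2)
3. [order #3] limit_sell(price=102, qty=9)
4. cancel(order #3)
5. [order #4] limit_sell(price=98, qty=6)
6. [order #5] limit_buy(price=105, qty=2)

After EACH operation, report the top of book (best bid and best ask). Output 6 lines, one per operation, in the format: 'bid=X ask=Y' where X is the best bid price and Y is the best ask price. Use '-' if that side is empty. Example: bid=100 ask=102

Answer: bid=- ask=101
bid=- ask=101
bid=- ask=101
bid=- ask=101
bid=- ask=98
bid=- ask=98

Derivation:
After op 1 [order #1] limit_sell(price=101, qty=10): fills=none; bids=[-] asks=[#1:10@101]
After op 2 [order #2] limit_sell(price=104, qty=2): fills=none; bids=[-] asks=[#1:10@101 #2:2@104]
After op 3 [order #3] limit_sell(price=102, qty=9): fills=none; bids=[-] asks=[#1:10@101 #3:9@102 #2:2@104]
After op 4 cancel(order #3): fills=none; bids=[-] asks=[#1:10@101 #2:2@104]
After op 5 [order #4] limit_sell(price=98, qty=6): fills=none; bids=[-] asks=[#4:6@98 #1:10@101 #2:2@104]
After op 6 [order #5] limit_buy(price=105, qty=2): fills=#5x#4:2@98; bids=[-] asks=[#4:4@98 #1:10@101 #2:2@104]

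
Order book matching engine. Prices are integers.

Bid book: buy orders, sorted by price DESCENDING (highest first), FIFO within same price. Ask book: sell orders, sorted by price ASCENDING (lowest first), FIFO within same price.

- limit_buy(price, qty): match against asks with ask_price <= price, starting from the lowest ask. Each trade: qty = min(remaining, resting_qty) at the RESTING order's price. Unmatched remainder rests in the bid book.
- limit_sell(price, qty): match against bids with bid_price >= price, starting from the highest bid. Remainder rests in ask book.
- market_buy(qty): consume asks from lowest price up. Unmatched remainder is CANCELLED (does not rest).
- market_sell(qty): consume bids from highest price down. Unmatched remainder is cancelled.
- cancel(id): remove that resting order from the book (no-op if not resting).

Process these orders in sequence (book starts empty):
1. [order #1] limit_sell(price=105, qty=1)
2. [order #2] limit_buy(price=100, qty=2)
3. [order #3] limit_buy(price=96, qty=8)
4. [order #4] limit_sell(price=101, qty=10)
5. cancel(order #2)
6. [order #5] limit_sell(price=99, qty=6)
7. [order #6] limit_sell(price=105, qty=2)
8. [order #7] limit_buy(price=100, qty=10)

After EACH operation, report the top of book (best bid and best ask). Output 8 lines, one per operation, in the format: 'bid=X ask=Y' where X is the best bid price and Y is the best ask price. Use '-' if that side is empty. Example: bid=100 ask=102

After op 1 [order #1] limit_sell(price=105, qty=1): fills=none; bids=[-] asks=[#1:1@105]
After op 2 [order #2] limit_buy(price=100, qty=2): fills=none; bids=[#2:2@100] asks=[#1:1@105]
After op 3 [order #3] limit_buy(price=96, qty=8): fills=none; bids=[#2:2@100 #3:8@96] asks=[#1:1@105]
After op 4 [order #4] limit_sell(price=101, qty=10): fills=none; bids=[#2:2@100 #3:8@96] asks=[#4:10@101 #1:1@105]
After op 5 cancel(order #2): fills=none; bids=[#3:8@96] asks=[#4:10@101 #1:1@105]
After op 6 [order #5] limit_sell(price=99, qty=6): fills=none; bids=[#3:8@96] asks=[#5:6@99 #4:10@101 #1:1@105]
After op 7 [order #6] limit_sell(price=105, qty=2): fills=none; bids=[#3:8@96] asks=[#5:6@99 #4:10@101 #1:1@105 #6:2@105]
After op 8 [order #7] limit_buy(price=100, qty=10): fills=#7x#5:6@99; bids=[#7:4@100 #3:8@96] asks=[#4:10@101 #1:1@105 #6:2@105]

Answer: bid=- ask=105
bid=100 ask=105
bid=100 ask=105
bid=100 ask=101
bid=96 ask=101
bid=96 ask=99
bid=96 ask=99
bid=100 ask=101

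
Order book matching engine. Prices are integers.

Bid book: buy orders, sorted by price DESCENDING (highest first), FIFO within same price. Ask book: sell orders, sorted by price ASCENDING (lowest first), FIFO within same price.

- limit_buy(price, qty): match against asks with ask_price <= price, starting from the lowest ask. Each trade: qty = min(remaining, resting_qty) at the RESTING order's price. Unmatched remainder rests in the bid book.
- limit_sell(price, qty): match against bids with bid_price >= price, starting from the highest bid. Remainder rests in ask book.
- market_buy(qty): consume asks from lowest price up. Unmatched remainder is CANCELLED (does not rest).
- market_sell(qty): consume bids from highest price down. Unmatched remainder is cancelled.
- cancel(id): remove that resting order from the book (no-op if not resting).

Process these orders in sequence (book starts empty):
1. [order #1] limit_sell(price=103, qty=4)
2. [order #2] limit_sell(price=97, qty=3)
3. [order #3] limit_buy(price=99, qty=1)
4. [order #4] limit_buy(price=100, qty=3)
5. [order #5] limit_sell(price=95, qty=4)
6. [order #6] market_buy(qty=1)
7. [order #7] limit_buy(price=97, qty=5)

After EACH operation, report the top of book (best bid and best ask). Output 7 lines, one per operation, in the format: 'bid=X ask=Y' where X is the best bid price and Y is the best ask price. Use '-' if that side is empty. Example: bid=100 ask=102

Answer: bid=- ask=103
bid=- ask=97
bid=- ask=97
bid=100 ask=103
bid=- ask=95
bid=- ask=95
bid=97 ask=103

Derivation:
After op 1 [order #1] limit_sell(price=103, qty=4): fills=none; bids=[-] asks=[#1:4@103]
After op 2 [order #2] limit_sell(price=97, qty=3): fills=none; bids=[-] asks=[#2:3@97 #1:4@103]
After op 3 [order #3] limit_buy(price=99, qty=1): fills=#3x#2:1@97; bids=[-] asks=[#2:2@97 #1:4@103]
After op 4 [order #4] limit_buy(price=100, qty=3): fills=#4x#2:2@97; bids=[#4:1@100] asks=[#1:4@103]
After op 5 [order #5] limit_sell(price=95, qty=4): fills=#4x#5:1@100; bids=[-] asks=[#5:3@95 #1:4@103]
After op 6 [order #6] market_buy(qty=1): fills=#6x#5:1@95; bids=[-] asks=[#5:2@95 #1:4@103]
After op 7 [order #7] limit_buy(price=97, qty=5): fills=#7x#5:2@95; bids=[#7:3@97] asks=[#1:4@103]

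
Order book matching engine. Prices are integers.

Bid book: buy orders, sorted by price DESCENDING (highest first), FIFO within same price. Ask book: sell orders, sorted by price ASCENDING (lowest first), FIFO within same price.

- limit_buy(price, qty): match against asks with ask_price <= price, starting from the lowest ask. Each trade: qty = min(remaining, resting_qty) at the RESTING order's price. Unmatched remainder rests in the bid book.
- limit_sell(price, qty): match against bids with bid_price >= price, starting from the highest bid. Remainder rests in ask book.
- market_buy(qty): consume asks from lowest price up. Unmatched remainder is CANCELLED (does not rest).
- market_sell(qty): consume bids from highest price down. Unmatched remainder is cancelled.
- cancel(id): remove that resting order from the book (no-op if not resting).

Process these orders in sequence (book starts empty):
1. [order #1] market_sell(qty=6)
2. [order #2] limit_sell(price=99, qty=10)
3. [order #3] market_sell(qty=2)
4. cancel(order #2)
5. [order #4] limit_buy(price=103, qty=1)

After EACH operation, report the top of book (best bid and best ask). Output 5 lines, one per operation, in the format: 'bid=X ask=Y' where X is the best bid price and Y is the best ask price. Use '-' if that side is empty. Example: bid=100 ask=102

Answer: bid=- ask=-
bid=- ask=99
bid=- ask=99
bid=- ask=-
bid=103 ask=-

Derivation:
After op 1 [order #1] market_sell(qty=6): fills=none; bids=[-] asks=[-]
After op 2 [order #2] limit_sell(price=99, qty=10): fills=none; bids=[-] asks=[#2:10@99]
After op 3 [order #3] market_sell(qty=2): fills=none; bids=[-] asks=[#2:10@99]
After op 4 cancel(order #2): fills=none; bids=[-] asks=[-]
After op 5 [order #4] limit_buy(price=103, qty=1): fills=none; bids=[#4:1@103] asks=[-]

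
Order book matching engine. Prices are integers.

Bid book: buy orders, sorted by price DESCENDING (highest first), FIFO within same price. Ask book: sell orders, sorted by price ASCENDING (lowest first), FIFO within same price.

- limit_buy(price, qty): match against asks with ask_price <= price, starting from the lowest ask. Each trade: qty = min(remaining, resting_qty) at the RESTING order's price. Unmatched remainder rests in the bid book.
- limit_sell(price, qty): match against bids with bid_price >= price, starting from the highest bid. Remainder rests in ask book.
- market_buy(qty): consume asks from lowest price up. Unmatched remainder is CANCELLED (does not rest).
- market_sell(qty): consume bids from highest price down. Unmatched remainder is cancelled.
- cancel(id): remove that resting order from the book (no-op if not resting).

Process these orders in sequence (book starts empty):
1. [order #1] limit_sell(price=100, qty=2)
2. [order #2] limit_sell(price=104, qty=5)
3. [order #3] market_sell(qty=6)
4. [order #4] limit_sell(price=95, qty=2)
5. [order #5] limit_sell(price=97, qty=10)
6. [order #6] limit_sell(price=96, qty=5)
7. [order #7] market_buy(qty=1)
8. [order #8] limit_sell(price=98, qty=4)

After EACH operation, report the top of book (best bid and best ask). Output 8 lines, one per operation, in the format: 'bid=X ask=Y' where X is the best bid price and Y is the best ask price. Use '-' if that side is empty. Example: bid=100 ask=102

Answer: bid=- ask=100
bid=- ask=100
bid=- ask=100
bid=- ask=95
bid=- ask=95
bid=- ask=95
bid=- ask=95
bid=- ask=95

Derivation:
After op 1 [order #1] limit_sell(price=100, qty=2): fills=none; bids=[-] asks=[#1:2@100]
After op 2 [order #2] limit_sell(price=104, qty=5): fills=none; bids=[-] asks=[#1:2@100 #2:5@104]
After op 3 [order #3] market_sell(qty=6): fills=none; bids=[-] asks=[#1:2@100 #2:5@104]
After op 4 [order #4] limit_sell(price=95, qty=2): fills=none; bids=[-] asks=[#4:2@95 #1:2@100 #2:5@104]
After op 5 [order #5] limit_sell(price=97, qty=10): fills=none; bids=[-] asks=[#4:2@95 #5:10@97 #1:2@100 #2:5@104]
After op 6 [order #6] limit_sell(price=96, qty=5): fills=none; bids=[-] asks=[#4:2@95 #6:5@96 #5:10@97 #1:2@100 #2:5@104]
After op 7 [order #7] market_buy(qty=1): fills=#7x#4:1@95; bids=[-] asks=[#4:1@95 #6:5@96 #5:10@97 #1:2@100 #2:5@104]
After op 8 [order #8] limit_sell(price=98, qty=4): fills=none; bids=[-] asks=[#4:1@95 #6:5@96 #5:10@97 #8:4@98 #1:2@100 #2:5@104]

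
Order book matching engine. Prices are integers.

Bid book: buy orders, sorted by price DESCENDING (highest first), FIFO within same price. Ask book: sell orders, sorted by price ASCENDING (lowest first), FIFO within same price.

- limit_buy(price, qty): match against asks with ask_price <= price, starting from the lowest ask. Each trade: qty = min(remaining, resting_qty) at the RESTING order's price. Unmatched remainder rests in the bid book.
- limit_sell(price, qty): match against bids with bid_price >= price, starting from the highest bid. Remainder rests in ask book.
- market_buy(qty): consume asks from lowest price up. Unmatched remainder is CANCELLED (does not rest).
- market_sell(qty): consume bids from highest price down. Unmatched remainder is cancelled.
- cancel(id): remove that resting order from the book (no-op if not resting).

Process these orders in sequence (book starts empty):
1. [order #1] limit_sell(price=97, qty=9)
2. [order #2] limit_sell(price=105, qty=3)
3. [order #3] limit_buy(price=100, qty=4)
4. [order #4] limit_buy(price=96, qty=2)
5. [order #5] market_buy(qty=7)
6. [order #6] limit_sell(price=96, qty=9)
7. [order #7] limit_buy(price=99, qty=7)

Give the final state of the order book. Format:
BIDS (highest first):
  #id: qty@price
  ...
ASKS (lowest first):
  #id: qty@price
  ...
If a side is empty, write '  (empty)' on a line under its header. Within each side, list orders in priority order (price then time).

Answer: BIDS (highest first):
  (empty)
ASKS (lowest first):
  #2: 1@105

Derivation:
After op 1 [order #1] limit_sell(price=97, qty=9): fills=none; bids=[-] asks=[#1:9@97]
After op 2 [order #2] limit_sell(price=105, qty=3): fills=none; bids=[-] asks=[#1:9@97 #2:3@105]
After op 3 [order #3] limit_buy(price=100, qty=4): fills=#3x#1:4@97; bids=[-] asks=[#1:5@97 #2:3@105]
After op 4 [order #4] limit_buy(price=96, qty=2): fills=none; bids=[#4:2@96] asks=[#1:5@97 #2:3@105]
After op 5 [order #5] market_buy(qty=7): fills=#5x#1:5@97 #5x#2:2@105; bids=[#4:2@96] asks=[#2:1@105]
After op 6 [order #6] limit_sell(price=96, qty=9): fills=#4x#6:2@96; bids=[-] asks=[#6:7@96 #2:1@105]
After op 7 [order #7] limit_buy(price=99, qty=7): fills=#7x#6:7@96; bids=[-] asks=[#2:1@105]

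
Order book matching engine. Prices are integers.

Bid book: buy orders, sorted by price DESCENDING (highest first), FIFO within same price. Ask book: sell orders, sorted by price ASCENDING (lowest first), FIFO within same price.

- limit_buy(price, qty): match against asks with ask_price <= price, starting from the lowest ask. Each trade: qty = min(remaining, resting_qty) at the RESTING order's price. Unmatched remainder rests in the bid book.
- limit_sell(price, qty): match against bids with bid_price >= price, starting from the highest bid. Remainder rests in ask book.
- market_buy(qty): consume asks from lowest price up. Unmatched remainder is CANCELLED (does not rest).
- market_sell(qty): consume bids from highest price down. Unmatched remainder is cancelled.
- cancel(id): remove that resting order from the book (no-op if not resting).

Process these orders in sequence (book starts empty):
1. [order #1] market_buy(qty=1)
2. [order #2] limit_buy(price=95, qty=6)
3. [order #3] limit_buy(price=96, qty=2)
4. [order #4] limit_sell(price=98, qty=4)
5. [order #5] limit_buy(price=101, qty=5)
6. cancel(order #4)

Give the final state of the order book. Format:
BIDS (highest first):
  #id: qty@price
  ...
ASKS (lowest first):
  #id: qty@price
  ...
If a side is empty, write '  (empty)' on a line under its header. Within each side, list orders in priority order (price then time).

After op 1 [order #1] market_buy(qty=1): fills=none; bids=[-] asks=[-]
After op 2 [order #2] limit_buy(price=95, qty=6): fills=none; bids=[#2:6@95] asks=[-]
After op 3 [order #3] limit_buy(price=96, qty=2): fills=none; bids=[#3:2@96 #2:6@95] asks=[-]
After op 4 [order #4] limit_sell(price=98, qty=4): fills=none; bids=[#3:2@96 #2:6@95] asks=[#4:4@98]
After op 5 [order #5] limit_buy(price=101, qty=5): fills=#5x#4:4@98; bids=[#5:1@101 #3:2@96 #2:6@95] asks=[-]
After op 6 cancel(order #4): fills=none; bids=[#5:1@101 #3:2@96 #2:6@95] asks=[-]

Answer: BIDS (highest first):
  #5: 1@101
  #3: 2@96
  #2: 6@95
ASKS (lowest first):
  (empty)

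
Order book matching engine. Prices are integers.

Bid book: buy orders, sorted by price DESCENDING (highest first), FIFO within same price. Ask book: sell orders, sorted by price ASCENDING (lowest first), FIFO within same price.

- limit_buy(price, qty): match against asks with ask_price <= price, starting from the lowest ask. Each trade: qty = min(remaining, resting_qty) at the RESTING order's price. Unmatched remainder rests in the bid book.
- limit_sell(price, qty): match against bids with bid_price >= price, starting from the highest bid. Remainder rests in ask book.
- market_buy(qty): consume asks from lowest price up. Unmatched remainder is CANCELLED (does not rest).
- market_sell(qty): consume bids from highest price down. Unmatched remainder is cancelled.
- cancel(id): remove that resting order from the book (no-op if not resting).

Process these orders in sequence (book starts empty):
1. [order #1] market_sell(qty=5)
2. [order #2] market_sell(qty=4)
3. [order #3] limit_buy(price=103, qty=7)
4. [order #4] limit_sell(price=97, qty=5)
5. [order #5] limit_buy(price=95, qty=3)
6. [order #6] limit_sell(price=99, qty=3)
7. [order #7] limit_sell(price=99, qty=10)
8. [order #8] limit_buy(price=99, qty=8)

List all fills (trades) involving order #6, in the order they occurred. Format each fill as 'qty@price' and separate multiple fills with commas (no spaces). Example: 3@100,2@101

After op 1 [order #1] market_sell(qty=5): fills=none; bids=[-] asks=[-]
After op 2 [order #2] market_sell(qty=4): fills=none; bids=[-] asks=[-]
After op 3 [order #3] limit_buy(price=103, qty=7): fills=none; bids=[#3:7@103] asks=[-]
After op 4 [order #4] limit_sell(price=97, qty=5): fills=#3x#4:5@103; bids=[#3:2@103] asks=[-]
After op 5 [order #5] limit_buy(price=95, qty=3): fills=none; bids=[#3:2@103 #5:3@95] asks=[-]
After op 6 [order #6] limit_sell(price=99, qty=3): fills=#3x#6:2@103; bids=[#5:3@95] asks=[#6:1@99]
After op 7 [order #7] limit_sell(price=99, qty=10): fills=none; bids=[#5:3@95] asks=[#6:1@99 #7:10@99]
After op 8 [order #8] limit_buy(price=99, qty=8): fills=#8x#6:1@99 #8x#7:7@99; bids=[#5:3@95] asks=[#7:3@99]

Answer: 2@103,1@99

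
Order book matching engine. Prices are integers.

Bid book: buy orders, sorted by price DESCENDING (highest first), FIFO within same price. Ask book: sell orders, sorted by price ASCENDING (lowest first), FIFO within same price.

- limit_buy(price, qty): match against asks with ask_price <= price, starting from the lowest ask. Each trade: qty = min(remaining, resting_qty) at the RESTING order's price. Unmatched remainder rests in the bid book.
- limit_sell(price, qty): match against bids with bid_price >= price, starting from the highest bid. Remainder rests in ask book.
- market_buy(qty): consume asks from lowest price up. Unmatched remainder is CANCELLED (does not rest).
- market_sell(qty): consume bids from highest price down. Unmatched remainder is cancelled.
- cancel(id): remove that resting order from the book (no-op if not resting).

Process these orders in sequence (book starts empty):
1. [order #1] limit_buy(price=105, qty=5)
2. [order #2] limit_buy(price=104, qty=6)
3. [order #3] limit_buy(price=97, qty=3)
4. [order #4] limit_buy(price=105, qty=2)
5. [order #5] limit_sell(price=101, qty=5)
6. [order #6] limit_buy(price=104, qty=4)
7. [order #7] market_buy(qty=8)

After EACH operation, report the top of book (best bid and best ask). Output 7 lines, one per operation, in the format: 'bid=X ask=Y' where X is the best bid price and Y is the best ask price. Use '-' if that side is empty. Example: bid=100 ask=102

Answer: bid=105 ask=-
bid=105 ask=-
bid=105 ask=-
bid=105 ask=-
bid=105 ask=-
bid=105 ask=-
bid=105 ask=-

Derivation:
After op 1 [order #1] limit_buy(price=105, qty=5): fills=none; bids=[#1:5@105] asks=[-]
After op 2 [order #2] limit_buy(price=104, qty=6): fills=none; bids=[#1:5@105 #2:6@104] asks=[-]
After op 3 [order #3] limit_buy(price=97, qty=3): fills=none; bids=[#1:5@105 #2:6@104 #3:3@97] asks=[-]
After op 4 [order #4] limit_buy(price=105, qty=2): fills=none; bids=[#1:5@105 #4:2@105 #2:6@104 #3:3@97] asks=[-]
After op 5 [order #5] limit_sell(price=101, qty=5): fills=#1x#5:5@105; bids=[#4:2@105 #2:6@104 #3:3@97] asks=[-]
After op 6 [order #6] limit_buy(price=104, qty=4): fills=none; bids=[#4:2@105 #2:6@104 #6:4@104 #3:3@97] asks=[-]
After op 7 [order #7] market_buy(qty=8): fills=none; bids=[#4:2@105 #2:6@104 #6:4@104 #3:3@97] asks=[-]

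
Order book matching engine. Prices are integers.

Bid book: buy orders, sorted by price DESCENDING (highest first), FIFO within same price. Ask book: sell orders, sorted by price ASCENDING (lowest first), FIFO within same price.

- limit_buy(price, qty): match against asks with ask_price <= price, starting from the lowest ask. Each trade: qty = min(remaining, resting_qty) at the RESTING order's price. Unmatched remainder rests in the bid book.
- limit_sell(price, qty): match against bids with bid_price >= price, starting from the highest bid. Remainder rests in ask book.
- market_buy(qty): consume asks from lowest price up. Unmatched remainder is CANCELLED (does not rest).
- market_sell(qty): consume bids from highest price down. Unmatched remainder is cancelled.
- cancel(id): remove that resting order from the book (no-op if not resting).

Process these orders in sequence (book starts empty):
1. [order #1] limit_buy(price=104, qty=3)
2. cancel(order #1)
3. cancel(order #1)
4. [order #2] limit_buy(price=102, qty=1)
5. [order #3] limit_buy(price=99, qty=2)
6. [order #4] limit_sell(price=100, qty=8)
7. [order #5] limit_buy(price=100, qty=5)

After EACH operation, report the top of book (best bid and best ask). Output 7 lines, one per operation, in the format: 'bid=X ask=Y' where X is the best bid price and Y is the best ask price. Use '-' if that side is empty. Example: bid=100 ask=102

After op 1 [order #1] limit_buy(price=104, qty=3): fills=none; bids=[#1:3@104] asks=[-]
After op 2 cancel(order #1): fills=none; bids=[-] asks=[-]
After op 3 cancel(order #1): fills=none; bids=[-] asks=[-]
After op 4 [order #2] limit_buy(price=102, qty=1): fills=none; bids=[#2:1@102] asks=[-]
After op 5 [order #3] limit_buy(price=99, qty=2): fills=none; bids=[#2:1@102 #3:2@99] asks=[-]
After op 6 [order #4] limit_sell(price=100, qty=8): fills=#2x#4:1@102; bids=[#3:2@99] asks=[#4:7@100]
After op 7 [order #5] limit_buy(price=100, qty=5): fills=#5x#4:5@100; bids=[#3:2@99] asks=[#4:2@100]

Answer: bid=104 ask=-
bid=- ask=-
bid=- ask=-
bid=102 ask=-
bid=102 ask=-
bid=99 ask=100
bid=99 ask=100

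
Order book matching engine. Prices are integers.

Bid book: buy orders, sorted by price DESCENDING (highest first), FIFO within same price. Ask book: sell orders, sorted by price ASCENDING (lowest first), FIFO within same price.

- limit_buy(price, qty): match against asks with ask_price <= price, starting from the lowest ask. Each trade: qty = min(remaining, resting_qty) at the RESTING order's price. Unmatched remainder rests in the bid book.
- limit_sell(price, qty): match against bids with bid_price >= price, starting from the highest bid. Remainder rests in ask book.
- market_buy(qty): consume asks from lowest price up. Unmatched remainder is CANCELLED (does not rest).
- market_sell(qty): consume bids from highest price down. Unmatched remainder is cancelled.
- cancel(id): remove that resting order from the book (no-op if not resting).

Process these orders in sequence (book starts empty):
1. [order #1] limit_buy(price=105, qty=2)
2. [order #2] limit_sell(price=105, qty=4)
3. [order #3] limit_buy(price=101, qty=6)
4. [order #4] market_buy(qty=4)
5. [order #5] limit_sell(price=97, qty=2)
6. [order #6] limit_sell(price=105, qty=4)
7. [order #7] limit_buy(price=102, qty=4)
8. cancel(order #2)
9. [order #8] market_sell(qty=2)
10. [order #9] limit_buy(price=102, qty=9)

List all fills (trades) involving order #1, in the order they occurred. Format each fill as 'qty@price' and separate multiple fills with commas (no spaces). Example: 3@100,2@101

Answer: 2@105

Derivation:
After op 1 [order #1] limit_buy(price=105, qty=2): fills=none; bids=[#1:2@105] asks=[-]
After op 2 [order #2] limit_sell(price=105, qty=4): fills=#1x#2:2@105; bids=[-] asks=[#2:2@105]
After op 3 [order #3] limit_buy(price=101, qty=6): fills=none; bids=[#3:6@101] asks=[#2:2@105]
After op 4 [order #4] market_buy(qty=4): fills=#4x#2:2@105; bids=[#3:6@101] asks=[-]
After op 5 [order #5] limit_sell(price=97, qty=2): fills=#3x#5:2@101; bids=[#3:4@101] asks=[-]
After op 6 [order #6] limit_sell(price=105, qty=4): fills=none; bids=[#3:4@101] asks=[#6:4@105]
After op 7 [order #7] limit_buy(price=102, qty=4): fills=none; bids=[#7:4@102 #3:4@101] asks=[#6:4@105]
After op 8 cancel(order #2): fills=none; bids=[#7:4@102 #3:4@101] asks=[#6:4@105]
After op 9 [order #8] market_sell(qty=2): fills=#7x#8:2@102; bids=[#7:2@102 #3:4@101] asks=[#6:4@105]
After op 10 [order #9] limit_buy(price=102, qty=9): fills=none; bids=[#7:2@102 #9:9@102 #3:4@101] asks=[#6:4@105]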